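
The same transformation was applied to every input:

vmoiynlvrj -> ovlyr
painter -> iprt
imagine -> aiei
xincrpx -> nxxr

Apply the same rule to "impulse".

piel

Rule — keep every other character starting from the first (positions 1st, 3rd, 5th, ...), then swap each adjacent pair of characters (1↔2, 3↔4, ...).
"impulse" → "iple" → "piel".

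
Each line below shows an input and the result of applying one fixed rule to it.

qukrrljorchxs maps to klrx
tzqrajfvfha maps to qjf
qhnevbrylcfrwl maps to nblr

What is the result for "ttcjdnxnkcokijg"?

Each output is the input with this applied: keep one character in every 3, starting at position 3 (positions 3rd, 6th, 9th, ...).
Doing the same to "ttcjdnxnkcokijg": "cnkkg".

cnkkg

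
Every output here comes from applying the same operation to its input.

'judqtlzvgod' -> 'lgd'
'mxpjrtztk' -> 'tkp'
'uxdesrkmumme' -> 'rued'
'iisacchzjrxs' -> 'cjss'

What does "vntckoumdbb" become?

odt

The transformation: keep one character in every 3, starting at position 3 (positions 3rd, 6th, 9th, ...), then move the first character to the end.
On "vntckoumdbb" that produces "odt".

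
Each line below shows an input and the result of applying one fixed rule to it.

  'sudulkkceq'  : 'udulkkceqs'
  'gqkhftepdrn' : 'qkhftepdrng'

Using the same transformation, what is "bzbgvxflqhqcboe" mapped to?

zbgvxflqhqcboeb

Looking at the pairs, the operation is to move the first character to the end.
So "bzbgvxflqhqcboe" becomes "zbgvxflqhqcboeb".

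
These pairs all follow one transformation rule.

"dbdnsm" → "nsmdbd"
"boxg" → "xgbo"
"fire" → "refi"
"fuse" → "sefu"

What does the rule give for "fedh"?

dhfe

Each output is the input with this applied: swap the front and back halves of the string.
On "fedh" that produces "dhfe".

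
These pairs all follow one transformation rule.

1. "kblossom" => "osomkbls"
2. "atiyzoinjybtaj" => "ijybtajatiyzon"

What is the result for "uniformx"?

Each output is the input with this applied: swap the front and back halves of the string, then swap the first and last characters.
For "uniformx", step one produces "ormxunif"; step two turns that into "frmxunio".

frmxunio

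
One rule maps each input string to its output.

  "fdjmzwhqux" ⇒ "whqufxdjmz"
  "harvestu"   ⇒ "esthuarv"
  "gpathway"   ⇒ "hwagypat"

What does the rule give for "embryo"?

Looking at the pairs, the operation is to swap the first and last characters, then swap the front and back halves of the string.
On "embryo": the first step gives "ombrye", and the second then gives "ryeomb".
(Check on "fdjmzwhqux": → "xdjmzwhquf" → "whqufxdjmz" ✓)

ryeomb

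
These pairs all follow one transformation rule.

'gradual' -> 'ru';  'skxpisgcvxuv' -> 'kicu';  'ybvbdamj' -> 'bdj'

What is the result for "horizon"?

Looking at the pairs, the operation is to keep one character in every 3, starting at position 2 (positions 2nd, 5th, 8th, ...).
So "horizon" becomes "oz".

oz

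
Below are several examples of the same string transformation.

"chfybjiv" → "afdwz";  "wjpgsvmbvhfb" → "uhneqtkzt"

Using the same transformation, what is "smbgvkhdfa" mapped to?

qkzetif

The rule is to delete the last 3 characters, then shift every letter 2 places backward in the alphabet (wrapping around).
"smbgvkhdfa" → "smbgvkh" → "qkzetif".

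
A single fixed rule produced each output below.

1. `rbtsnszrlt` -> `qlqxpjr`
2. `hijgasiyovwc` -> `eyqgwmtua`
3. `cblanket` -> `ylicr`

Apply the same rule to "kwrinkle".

glijc

The pattern: shift every letter 2 places backward in the alphabet (wrapping around), then delete the first 3 characters.
On "kwrinkle": the first step gives "iupglijc", and the second then gives "glijc".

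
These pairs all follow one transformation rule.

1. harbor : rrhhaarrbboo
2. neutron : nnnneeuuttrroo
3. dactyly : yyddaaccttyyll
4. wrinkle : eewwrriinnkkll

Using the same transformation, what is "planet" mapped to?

The rule is to double every character, then move the last 2 characters to the front (rotate right by 2).
Working it through for "planet": intermediate "ppllaanneett", final "ttppllaannee".

ttppllaannee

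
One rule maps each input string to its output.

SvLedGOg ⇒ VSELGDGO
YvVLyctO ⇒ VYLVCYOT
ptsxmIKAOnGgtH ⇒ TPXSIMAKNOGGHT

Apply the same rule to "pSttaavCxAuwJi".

SPTTAACVAXWUIJ

Each output is the input with this applied: swap each adjacent pair of characters (1↔2, 3↔4, ...), then convert every letter to uppercase.
So "pSttaavCxAuwJi" becomes "SPTTAACVAXWUIJ".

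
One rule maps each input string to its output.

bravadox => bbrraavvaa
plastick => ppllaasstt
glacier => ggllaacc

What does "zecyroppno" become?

The rule is to delete the last 3 characters, then double every character.
"zecyroppno" → "zecyrop" → "zzeeccyyrroopp".

zzeeccyyrroopp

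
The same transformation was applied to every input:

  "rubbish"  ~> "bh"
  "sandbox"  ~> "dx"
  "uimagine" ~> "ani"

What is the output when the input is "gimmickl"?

What's happening: move the first 2 characters to the end (rotate left by 2), then keep one character in every 3, starting at position 2 (positions 2nd, 5th, 8th, ...).
"gimmickl" → "mki".
(Check on "uimagine": → "magineui" → "ani" ✓)

mki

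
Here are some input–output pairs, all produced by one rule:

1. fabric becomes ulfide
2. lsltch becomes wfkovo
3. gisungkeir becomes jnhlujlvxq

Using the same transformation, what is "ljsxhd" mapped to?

akgomv

Looking at the pairs, the operation is to swap the front and back halves of the string, then shift every letter 3 places forward in the alphabet (wrapping around).
For "ljsxhd", step one produces "xhdljs"; step two turns that into "akgomv".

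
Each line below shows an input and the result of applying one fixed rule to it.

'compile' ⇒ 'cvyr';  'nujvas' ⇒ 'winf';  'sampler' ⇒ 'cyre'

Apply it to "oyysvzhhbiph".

ovcu

Each output is the input with this applied: shift every letter 13 places forward in the alphabet (wrapping around) — i.e. ROT13, then keep only the last 4 characters.
Working it through for "oyysvzhhbiph": intermediate "bllfimuuovcu", final "ovcu".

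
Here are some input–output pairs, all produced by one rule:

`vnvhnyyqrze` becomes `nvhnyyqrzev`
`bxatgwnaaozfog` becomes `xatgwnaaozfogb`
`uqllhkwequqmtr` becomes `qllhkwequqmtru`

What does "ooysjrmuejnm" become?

The rule is to move the first character to the end.
Doing the same to "ooysjrmuejnm": "oysjrmuejnmo".

oysjrmuejnmo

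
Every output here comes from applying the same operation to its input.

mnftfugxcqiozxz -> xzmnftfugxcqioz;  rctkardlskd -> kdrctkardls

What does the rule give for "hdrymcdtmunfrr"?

The transformation: move the last 2 characters to the front (rotate right by 2).
On "hdrymcdtmunfrr" that produces "rrhdrymcdtmunf".

rrhdrymcdtmunf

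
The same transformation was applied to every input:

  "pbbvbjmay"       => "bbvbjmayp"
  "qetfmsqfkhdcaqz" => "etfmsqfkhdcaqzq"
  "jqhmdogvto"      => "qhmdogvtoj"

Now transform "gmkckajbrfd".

Each output is the input with this applied: move the first character to the end.
Applying that to "gmkckajbrfd" gives "mkckajbrfdg".

mkckajbrfdg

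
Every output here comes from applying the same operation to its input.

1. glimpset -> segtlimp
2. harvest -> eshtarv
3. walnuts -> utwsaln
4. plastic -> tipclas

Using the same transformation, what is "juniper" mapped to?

pejruni

The transformation: swap the first and last characters, then move the last 3 characters to the front (rotate right by 3).
On "juniper": the first step gives "runipej", and the second then gives "pejruni".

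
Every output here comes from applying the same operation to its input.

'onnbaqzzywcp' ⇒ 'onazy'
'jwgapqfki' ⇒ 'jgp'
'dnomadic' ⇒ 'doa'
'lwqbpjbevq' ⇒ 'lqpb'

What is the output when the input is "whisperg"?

Rule — delete the last 3 characters, then keep every other character starting from the first (positions 1st, 3rd, 5th, ...).
For "whisperg" the result is "wip".

wip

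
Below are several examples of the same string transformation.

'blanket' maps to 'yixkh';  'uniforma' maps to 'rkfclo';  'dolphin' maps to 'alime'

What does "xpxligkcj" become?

What's happening: delete the last 2 characters, then shift every letter 3 places backward in the alphabet (wrapping around).
Working it through for "xpxligkcj": intermediate "xpxligk", final "umuifdh".

umuifdh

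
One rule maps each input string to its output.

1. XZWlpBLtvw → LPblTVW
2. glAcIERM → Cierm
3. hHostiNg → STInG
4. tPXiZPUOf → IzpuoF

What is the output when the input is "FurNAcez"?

naCEZ

Rule — flip the case of every letter, then delete the first 3 characters.
Applying both steps to "FurNAcez": "fURnaCEZ", then "naCEZ".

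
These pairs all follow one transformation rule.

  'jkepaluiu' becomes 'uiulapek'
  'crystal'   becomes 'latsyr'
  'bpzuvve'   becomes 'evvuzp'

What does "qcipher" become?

The transformation: reverse the string, then delete the last character.
For "qcipher", step one produces "rehpicq"; step two turns that into "rehpic".

rehpic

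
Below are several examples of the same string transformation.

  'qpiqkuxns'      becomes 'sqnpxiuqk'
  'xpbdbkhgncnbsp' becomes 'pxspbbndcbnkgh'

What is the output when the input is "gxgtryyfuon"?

Looking at the pairs, the operation is to reverse the string, then take characters alternately from the front and the back (1st, last, 2nd, 2nd-last, ...).
Applying that to "gxgtryyfuon" gives "ngoxugftyry".

ngoxugftyry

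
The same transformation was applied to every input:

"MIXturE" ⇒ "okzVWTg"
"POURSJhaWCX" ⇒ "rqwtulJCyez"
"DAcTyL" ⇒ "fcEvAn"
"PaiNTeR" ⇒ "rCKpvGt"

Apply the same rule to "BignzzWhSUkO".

Rule — shift every letter 2 places forward in the alphabet (wrapping around), then flip the case of every letter.
Starting from "BignzzWhSUkO": after the first operation, "DkipbbYjUWmQ"; after the second, "dKIPBByJuwMq".

dKIPBByJuwMq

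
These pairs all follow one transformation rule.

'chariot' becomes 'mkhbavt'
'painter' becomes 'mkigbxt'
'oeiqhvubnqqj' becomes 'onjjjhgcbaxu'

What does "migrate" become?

mkfbzxt

In each case the input is transformed by: sort the characters into reverse alphabetical order, then shift every letter 7 places backward in the alphabet (wrapping around).
Doing the same to "migrate": "mkfbzxt".
(Check on "oeiqhvubnqqj": → "vuqqqonjiheb" → "onjjjhgcbaxu" ✓)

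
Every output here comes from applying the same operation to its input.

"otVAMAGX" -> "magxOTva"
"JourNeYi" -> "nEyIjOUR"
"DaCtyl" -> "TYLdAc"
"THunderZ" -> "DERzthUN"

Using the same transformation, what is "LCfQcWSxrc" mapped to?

Each output is the input with this applied: flip the case of every letter, then swap the front and back halves of the string.
For "LCfQcWSxrc", step one produces "lcFqCwsXRC"; step two turns that into "wsXRClcFqC".

wsXRClcFqC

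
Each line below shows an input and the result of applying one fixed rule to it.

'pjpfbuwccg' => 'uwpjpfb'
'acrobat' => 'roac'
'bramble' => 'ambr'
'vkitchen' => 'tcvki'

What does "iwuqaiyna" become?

In each case the input is transformed by: delete the last 3 characters, then move the last 2 characters to the front (rotate right by 2).
Applying both steps to "iwuqaiyna": "iwuqai", then "aiiwuq".

aiiwuq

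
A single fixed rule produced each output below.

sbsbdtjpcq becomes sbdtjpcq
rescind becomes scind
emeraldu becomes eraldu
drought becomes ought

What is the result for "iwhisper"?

The transformation: delete the first 2 characters.
For "iwhisper" the result is "hisper".

hisper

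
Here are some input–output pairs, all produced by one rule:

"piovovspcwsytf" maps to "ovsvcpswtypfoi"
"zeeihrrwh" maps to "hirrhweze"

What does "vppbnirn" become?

nbrivnpp

Rule — move the first 3 characters to the end (rotate left by 3), then swap each adjacent pair of characters (1↔2, 3↔4, ...).
"vppbnirn" → "bnirnvpp" → "nbrivnpp".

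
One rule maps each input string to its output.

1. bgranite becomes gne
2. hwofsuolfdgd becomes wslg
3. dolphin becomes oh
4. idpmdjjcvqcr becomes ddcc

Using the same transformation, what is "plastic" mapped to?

lt

Looking at the pairs, the operation is to keep one character in every 3, starting at position 2 (positions 2nd, 5th, 8th, ...).
On "plastic" that produces "lt".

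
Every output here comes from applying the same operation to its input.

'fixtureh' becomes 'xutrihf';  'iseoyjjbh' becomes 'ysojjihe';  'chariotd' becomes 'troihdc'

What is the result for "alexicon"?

The transformation: sort the characters into reverse alphabetical order, then delete the last character.
On "alexicon": the first step gives "xonlieca", and the second then gives "xonliec".
(Check on "fixtureh": → "xutrihfe" → "xutrihf" ✓)

xonliec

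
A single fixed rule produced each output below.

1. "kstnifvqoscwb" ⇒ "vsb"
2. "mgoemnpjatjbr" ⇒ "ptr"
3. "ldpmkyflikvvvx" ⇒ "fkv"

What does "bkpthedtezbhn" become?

The pattern: keep one character in every 3, starting at position 1 (positions 1st, 4th, 7th, ...), then keep only the last 3 characters.
Starting from "bkpthedtezbhn": after the first operation, "btdzn"; after the second, "dzn".

dzn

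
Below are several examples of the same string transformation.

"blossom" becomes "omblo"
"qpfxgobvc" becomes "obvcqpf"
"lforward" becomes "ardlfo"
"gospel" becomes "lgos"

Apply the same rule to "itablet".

etita

The rule is to move the first 3 characters to the end (rotate left by 3), then delete the first 2 characters.
On "itablet": the first step gives "bletita", and the second then gives "etita".
(Check on "gospel": → "pelgos" → "lgos" ✓)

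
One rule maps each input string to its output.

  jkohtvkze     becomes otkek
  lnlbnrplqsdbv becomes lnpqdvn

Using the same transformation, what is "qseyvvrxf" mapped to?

The pattern: move the first 2 characters to the end (rotate left by 2), then keep every other character starting from the first (positions 1st, 3rd, 5th, ...).
On "qseyvvrxf" that produces "evrfs".
(Check on "lnlbnrplqsdbv": → "lbnrplqsdbvln" → "lnpqdvn" ✓)

evrfs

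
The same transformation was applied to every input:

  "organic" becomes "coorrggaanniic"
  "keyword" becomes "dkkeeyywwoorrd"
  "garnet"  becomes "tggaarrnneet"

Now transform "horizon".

In each case the input is transformed by: double every character, then move the last character to the front.
Working it through for "horizon": intermediate "hhoorriizzoonn", final "nhhoorriizzoon".

nhhoorriizzoon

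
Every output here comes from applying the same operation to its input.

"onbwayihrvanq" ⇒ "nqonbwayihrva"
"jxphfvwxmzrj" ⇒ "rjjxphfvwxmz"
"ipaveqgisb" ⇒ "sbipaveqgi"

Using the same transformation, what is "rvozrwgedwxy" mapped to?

The transformation: move the last 2 characters to the front (rotate right by 2).
Applying that to "rvozrwgedwxy" gives "xyrvozrwgedw".

xyrvozrwgedw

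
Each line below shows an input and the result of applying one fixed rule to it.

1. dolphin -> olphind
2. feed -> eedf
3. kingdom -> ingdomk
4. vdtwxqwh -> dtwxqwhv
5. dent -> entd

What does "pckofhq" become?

What's happening: move the first character to the end.
For "pckofhq" the result is "ckofhqp".

ckofhqp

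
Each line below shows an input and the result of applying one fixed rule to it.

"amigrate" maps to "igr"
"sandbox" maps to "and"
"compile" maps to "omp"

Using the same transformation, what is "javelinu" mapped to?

Each output is the input with this applied: move the last 3 characters to the front (rotate right by 3), then keep only the last 3 characters.
Starting from "javelinu": after the first operation, "inujavel"; after the second, "vel".

vel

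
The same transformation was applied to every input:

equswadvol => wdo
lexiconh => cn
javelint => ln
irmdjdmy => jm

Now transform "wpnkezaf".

In each case the input is transformed by: delete the first 3 characters, then keep every other character starting from the second (positions 2nd, 4th, 6th, ...).
So "wpnkezaf" becomes "ea".

ea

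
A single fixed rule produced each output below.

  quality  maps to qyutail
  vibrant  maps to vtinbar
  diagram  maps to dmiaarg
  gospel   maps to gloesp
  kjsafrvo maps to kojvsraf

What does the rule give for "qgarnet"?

The pattern: take characters alternately from the front and the back (1st, last, 2nd, 2nd-last, ...).
Applying that to "qgarnet" gives "qtgeanr".

qtgeanr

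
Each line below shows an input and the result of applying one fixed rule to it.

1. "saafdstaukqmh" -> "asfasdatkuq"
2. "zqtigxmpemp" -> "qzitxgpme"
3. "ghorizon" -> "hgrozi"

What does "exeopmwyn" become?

xeoempw

Each output is the input with this applied: delete the last 2 characters, then swap each adjacent pair of characters (1↔2, 3↔4, ...).
Applying both steps to "exeopmwyn": "exeopmw", then "xeoempw".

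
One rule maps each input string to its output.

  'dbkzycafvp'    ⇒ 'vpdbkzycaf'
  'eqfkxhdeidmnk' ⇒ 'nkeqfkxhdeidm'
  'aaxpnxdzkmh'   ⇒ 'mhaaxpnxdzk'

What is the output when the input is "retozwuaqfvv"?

vvretozwuaqf

The transformation: move the last 2 characters to the front (rotate right by 2).
Applying that to "retozwuaqfvv" gives "vvretozwuaqf".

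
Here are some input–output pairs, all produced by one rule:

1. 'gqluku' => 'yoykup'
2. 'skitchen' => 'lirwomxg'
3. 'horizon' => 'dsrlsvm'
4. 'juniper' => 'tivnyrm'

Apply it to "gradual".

yepkveh

The transformation: shift every letter 4 places forward in the alphabet (wrapping around), then move the last 3 characters to the front (rotate right by 3).
Starting from "gradual": after the first operation, "kvehyep"; after the second, "yepkveh".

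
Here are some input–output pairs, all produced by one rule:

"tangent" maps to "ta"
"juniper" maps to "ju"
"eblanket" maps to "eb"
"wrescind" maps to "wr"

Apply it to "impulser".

im

Looking at the pairs, the operation is to keep only the first 2 characters.
Applying that to "impulser" gives "im".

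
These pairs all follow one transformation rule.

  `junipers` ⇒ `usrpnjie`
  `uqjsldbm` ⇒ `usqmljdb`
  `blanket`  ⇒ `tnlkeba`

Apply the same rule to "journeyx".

yxuronje

What's happening: sort the characters into reverse alphabetical order.
Applying that to "journeyx" gives "yxuronje".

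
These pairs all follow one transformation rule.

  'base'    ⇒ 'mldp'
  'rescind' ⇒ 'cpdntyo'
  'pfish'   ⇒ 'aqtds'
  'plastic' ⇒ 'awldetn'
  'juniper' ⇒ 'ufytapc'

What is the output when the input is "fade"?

Looking at the pairs, the operation is to shift every letter 11 places forward in the alphabet (wrapping around).
"fade" → "qlop".

qlop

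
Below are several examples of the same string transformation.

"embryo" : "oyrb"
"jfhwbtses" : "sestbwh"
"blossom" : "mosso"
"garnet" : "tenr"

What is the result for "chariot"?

What's happening: delete the first 2 characters, then reverse the string.
"chariot" → "ariot" → "toira".

toira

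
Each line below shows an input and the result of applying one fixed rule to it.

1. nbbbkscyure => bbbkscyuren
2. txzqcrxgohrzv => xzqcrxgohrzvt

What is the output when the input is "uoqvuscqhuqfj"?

Each output is the input with this applied: move the first character to the end.
So "uoqvuscqhuqfj" becomes "oqvuscqhuqfju".

oqvuscqhuqfju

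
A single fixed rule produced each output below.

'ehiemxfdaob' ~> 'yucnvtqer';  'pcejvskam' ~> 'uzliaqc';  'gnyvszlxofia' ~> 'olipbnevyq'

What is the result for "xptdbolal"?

Looking at the pairs, the operation is to delete the first 2 characters, then shift every letter 10 places backward in the alphabet (wrapping around).
"xptdbolal" → "jtrebqb".

jtrebqb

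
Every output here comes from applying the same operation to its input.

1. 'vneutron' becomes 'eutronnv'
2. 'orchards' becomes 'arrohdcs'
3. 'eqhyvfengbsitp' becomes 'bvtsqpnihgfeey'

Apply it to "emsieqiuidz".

The pattern: sort the characters into reverse alphabetical order, then swap the first and last characters.
Applying that to "emsieqiuidz" gives "dusqmiiieez".
(Check on "vneutron": → "vutronne" → "eutronnv" ✓)

dusqmiiieez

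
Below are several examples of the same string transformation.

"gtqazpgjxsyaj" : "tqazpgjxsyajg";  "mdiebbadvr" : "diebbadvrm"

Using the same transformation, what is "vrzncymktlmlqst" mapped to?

rzncymktlmlqstv

Each output is the input with this applied: move the first character to the end.
On "vrzncymktlmlqst" that produces "rzncymktlmlqstv".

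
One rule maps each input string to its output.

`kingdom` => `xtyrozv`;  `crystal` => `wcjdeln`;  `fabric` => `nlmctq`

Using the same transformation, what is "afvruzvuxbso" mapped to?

zqgcfkgfimdl

Each output is the input with this applied: swap the first and last characters, then shift every letter 11 places forward in the alphabet (wrapping around).
Starting from "afvruzvuxbso": after the first operation, "ofvruzvuxbsa"; after the second, "zqgcfkgfimdl".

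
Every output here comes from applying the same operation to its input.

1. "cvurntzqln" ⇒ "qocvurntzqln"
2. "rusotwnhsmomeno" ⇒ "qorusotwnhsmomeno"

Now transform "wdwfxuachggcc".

The pattern: prepend "qo".
"wdwfxuachggcc" → "qowdwfxuachggcc".

qowdwfxuachggcc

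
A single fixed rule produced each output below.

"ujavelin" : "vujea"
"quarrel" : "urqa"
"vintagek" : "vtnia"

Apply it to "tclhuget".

utlhc

The pattern: delete the last 3 characters, then sort the characters into reverse alphabetical order.
Applying both steps to "tclhuget": "tclhu", then "utlhc".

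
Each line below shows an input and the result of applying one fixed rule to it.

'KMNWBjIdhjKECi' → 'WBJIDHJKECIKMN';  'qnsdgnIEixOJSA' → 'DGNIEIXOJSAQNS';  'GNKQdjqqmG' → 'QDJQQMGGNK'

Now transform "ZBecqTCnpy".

CQTCNPYZBE

The rule is to move the first 3 characters to the end (rotate left by 3), then convert every letter to uppercase.
"ZBecqTCnpy" → "cqTCnpyZBe" → "CQTCNPYZBE".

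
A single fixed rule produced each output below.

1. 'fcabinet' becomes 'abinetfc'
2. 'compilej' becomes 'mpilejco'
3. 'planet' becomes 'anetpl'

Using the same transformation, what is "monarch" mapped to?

narchmo

In each case the input is transformed by: move the first 2 characters to the end (rotate left by 2).
Doing the same to "monarch": "narchmo".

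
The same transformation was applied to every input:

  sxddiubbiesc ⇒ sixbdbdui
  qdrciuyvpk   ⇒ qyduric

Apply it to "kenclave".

Looking at the pairs, the operation is to delete the last 3 characters, then take characters alternately from the front and the back (1st, last, 2nd, 2nd-last, ...).
Applying that to "kenclave" gives "klecn".

klecn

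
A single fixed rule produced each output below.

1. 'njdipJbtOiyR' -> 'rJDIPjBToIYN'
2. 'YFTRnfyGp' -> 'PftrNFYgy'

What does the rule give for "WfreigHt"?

TFREIGhw

Rule — swap the first and last characters, then flip the case of every letter.
"WfreigHt" → "tfreigHW" → "TFREIGhw".
(Check on "njdipJbtOiyR": → "RjdipJbtOiyn" → "rJDIPjBToIYN" ✓)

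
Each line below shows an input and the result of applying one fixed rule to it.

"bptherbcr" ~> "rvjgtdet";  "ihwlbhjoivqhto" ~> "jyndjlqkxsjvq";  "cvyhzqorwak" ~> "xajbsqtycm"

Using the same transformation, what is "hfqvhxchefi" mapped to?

In each case the input is transformed by: delete the first character, then shift every letter 2 places forward in the alphabet (wrapping around).
Starting from "hfqvhxchefi": after the first operation, "fqvhxchefi"; after the second, "hsxjzejghk".

hsxjzejghk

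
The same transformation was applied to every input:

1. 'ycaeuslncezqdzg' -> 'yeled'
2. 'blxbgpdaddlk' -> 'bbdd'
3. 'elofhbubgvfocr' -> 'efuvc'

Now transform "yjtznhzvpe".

Each output is the input with this applied: keep one character in every 3, starting at position 1 (positions 1st, 4th, 7th, ...).
Doing the same to "yjtznhzvpe": "yzze".

yzze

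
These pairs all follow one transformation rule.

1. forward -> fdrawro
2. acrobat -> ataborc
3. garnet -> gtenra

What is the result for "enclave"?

eevalcn

Rule — reverse the string, then move the last character to the front.
Applying both steps to "enclave": "evalcne", then "eevalcn".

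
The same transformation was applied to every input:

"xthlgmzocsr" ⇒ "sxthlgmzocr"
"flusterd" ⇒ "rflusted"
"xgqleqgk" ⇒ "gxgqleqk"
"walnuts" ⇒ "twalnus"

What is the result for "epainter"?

In each case the input is transformed by: move the last character to the front, then swap the first and last characters.
So "epainter" becomes "eepaintr".

eepaintr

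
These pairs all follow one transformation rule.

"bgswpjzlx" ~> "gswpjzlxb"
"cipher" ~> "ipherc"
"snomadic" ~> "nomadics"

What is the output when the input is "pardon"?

ardonp

Looking at the pairs, the operation is to move the first character to the end.
On "pardon" that produces "ardonp".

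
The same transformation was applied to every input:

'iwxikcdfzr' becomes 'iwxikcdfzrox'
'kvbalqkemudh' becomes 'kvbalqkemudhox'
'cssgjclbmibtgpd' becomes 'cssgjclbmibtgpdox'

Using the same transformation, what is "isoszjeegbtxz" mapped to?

isoszjeegbtxzox

Rule — append "ox".
For "isoszjeegbtxz" the result is "isoszjeegbtxzox".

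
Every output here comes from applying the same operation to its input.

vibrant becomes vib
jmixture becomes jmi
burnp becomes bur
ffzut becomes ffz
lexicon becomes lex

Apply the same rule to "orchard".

What's happening: keep only the first 3 characters.
Applying that to "orchard" gives "orc".

orc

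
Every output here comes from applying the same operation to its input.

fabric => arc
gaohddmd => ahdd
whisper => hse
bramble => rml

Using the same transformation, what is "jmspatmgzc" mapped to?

In each case the input is transformed by: keep every other character starting from the second (positions 2nd, 4th, 6th, ...).
So "jmspatmgzc" becomes "mptgc".

mptgc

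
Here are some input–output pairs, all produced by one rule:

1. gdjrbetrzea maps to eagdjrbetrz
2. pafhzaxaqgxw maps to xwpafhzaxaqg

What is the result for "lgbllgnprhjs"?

jslgbllgnprh

In each case the input is transformed by: move the last 2 characters to the front (rotate right by 2).
Doing the same to "lgbllgnprhjs": "jslgbllgnprh".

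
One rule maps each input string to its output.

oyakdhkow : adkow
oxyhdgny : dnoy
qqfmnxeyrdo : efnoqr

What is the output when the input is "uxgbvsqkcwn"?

The pattern: keep every other character starting from the first (positions 1st, 3rd, 5th, ...), then sort the characters into alphabetical order.
Applying both steps to "uxgbvsqkcwn": "ugvqcn", then "cgnquv".

cgnquv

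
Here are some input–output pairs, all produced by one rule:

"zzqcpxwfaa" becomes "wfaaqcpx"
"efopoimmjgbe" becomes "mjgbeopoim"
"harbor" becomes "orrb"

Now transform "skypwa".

wayp

In each case the input is transformed by: delete the first 2 characters, then swap the front and back halves of the string.
Working it through for "skypwa": intermediate "ypwa", final "wayp".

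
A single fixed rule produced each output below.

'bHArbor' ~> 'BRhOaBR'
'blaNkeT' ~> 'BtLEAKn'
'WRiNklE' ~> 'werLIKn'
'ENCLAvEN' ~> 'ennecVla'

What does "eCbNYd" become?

EDcyBn

Rule — flip the case of every letter, then take characters alternately from the front and the back (1st, last, 2nd, 2nd-last, ...).
For "eCbNYd", step one produces "EcBnyD"; step two turns that into "EDcyBn".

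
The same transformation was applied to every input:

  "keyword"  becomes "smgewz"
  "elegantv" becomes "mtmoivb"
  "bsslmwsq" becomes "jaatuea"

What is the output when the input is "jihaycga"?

The rule is to shift every letter 8 places forward in the alphabet (wrapping around), then delete the last character.
For "jihaycga", step one produces "rqpigkoi"; step two turns that into "rqpigko".

rqpigko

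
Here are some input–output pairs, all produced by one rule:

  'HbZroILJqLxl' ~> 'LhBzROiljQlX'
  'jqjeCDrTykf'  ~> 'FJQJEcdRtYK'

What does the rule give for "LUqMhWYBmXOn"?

The pattern: move the last character to the front, then flip the case of every letter.
Applying both steps to "LUqMhWYBmXOn": "nLUqMhWYBmXO", then "NluQmHwybMxo".

NluQmHwybMxo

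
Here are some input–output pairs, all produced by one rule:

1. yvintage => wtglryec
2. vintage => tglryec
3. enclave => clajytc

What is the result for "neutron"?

Each output is the input with this applied: shift every letter 2 places backward in the alphabet (wrapping around).
"neutron" → "lcsrpml".

lcsrpml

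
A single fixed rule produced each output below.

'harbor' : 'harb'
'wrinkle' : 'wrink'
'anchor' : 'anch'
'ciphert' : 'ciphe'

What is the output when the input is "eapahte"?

eapah

Looking at the pairs, the operation is to delete the last 2 characters.
So "eapahte" becomes "eapah".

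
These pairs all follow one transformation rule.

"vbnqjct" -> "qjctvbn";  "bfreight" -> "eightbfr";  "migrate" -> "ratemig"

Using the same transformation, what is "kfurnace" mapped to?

rnacekfu

Each output is the input with this applied: move the first 3 characters to the end (rotate left by 3).
On "kfurnace" that produces "rnacekfu".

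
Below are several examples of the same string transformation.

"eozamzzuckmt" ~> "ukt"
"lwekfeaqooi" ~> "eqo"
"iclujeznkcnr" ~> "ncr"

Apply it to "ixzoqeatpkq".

The transformation: keep every other character starting from the second (positions 2nd, 4th, 6th, ...), then keep only the last 3 characters.
Applying both steps to "ixzoqeatpkq": "xoetk", then "etk".

etk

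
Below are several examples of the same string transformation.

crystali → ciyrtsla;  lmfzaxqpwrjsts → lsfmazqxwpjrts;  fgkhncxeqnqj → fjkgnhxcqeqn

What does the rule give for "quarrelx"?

What's happening: move the last character to the front, then swap each adjacent pair of characters (1↔2, 3↔4, ...).
On "quarrelx": the first step gives "xquarrel", and the second then gives "qxaurrle".

qxaurrle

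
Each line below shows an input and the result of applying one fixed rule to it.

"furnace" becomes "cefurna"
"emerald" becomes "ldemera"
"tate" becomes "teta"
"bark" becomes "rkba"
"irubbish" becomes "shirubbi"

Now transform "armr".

mrar

Rule — move the last 2 characters to the front (rotate right by 2).
"armr" → "mrar".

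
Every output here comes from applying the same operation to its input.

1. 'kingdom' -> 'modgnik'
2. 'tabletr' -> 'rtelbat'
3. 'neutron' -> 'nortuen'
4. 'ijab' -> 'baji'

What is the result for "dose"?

Rule — reverse the string.
For "dose" the result is "esod".

esod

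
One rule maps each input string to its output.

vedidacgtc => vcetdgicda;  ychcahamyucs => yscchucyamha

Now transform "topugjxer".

The rule is to take characters alternately from the front and the back (1st, last, 2nd, 2nd-last, ...).
On "topugjxer" that produces "troepxujg".

troepxujg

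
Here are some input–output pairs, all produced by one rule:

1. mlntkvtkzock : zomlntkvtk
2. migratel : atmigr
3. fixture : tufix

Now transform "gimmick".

In each case the input is transformed by: delete the last 2 characters, then move the last 2 characters to the front (rotate right by 2).
On "gimmick" that produces "migim".
(Check on "mlntkvtkzock": → "mlntkvtkzo" → "zomlntkvtk" ✓)

migim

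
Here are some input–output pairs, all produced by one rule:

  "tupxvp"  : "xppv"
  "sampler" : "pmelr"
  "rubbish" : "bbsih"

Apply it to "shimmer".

miemr

The pattern: delete the first 2 characters, then swap each adjacent pair of characters (1↔2, 3↔4, ...).
For "shimmer", step one produces "immer"; step two turns that into "miemr".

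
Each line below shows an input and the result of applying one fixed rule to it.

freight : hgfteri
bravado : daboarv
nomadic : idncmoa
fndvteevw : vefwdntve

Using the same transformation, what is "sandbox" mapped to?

obsxnad

The pattern: move the last 3 characters to the front (rotate right by 3), then swap each adjacent pair of characters (1↔2, 3↔4, ...).
For "sandbox", step one produces "boxsand"; step two turns that into "obsxnad".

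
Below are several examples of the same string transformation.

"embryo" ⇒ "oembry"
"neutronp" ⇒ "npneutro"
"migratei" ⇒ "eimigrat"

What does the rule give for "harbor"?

Each output is the input with this applied: move the first 2 characters to the end (rotate left by 2), then swap the front and back halves of the string.
For "harbor", step one produces "rborha"; step two turns that into "rharbo".

rharbo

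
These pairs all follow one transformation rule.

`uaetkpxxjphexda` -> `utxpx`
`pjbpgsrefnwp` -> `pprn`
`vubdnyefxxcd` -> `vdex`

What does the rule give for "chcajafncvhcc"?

cafvc

The pattern: keep one character in every 3, starting at position 1 (positions 1st, 4th, 7th, ...).
Doing the same to "chcajafncvhcc": "cafvc".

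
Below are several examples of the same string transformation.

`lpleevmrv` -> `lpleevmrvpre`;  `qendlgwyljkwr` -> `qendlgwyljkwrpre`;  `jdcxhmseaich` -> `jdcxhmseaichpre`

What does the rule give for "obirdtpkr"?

Each output is the input with this applied: append "pre".
So "obirdtpkr" becomes "obirdtpkrpre".

obirdtpkrpre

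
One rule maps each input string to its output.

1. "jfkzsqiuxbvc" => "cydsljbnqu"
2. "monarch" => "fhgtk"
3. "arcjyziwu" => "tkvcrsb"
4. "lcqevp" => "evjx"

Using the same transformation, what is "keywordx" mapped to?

The pattern: shift every letter 7 places backward in the alphabet (wrapping around), then delete the last 2 characters.
On "keywordx": the first step gives "dxrphkwq", and the second then gives "dxrphk".

dxrphk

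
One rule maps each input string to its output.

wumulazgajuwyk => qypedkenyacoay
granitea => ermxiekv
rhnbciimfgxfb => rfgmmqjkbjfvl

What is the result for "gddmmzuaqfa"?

hqqdyeujekh

Looking at the pairs, the operation is to shift every letter 4 places forward in the alphabet (wrapping around), then move the first 2 characters to the end (rotate left by 2).
Applying that to "gddmmzuaqfa" gives "hqqdyeujekh".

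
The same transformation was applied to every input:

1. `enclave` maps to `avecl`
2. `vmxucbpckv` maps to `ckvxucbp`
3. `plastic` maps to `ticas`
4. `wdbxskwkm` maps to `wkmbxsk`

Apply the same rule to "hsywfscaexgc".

The pattern: delete the first 2 characters, then move the last 3 characters to the front (rotate right by 3).
On "hsywfscaexgc": the first step gives "ywfscaexgc", and the second then gives "xgcywfscae".

xgcywfscae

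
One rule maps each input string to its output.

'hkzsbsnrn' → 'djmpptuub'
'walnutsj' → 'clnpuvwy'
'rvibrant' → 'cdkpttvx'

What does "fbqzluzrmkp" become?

dhmnorstwbb

The transformation: sort the characters into alphabetical order, then shift every letter 2 places forward in the alphabet (wrapping around).
Working it through for "fbqzluzrmkp": intermediate "bfklmpqruzz", final "dhmnorstwbb".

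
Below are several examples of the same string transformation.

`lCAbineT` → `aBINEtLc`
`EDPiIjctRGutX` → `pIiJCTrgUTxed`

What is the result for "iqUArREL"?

What's happening: move the first 2 characters to the end (rotate left by 2), then flip the case of every letter.
"iqUArREL" → "UArRELiq" → "uaRrelIQ".

uaRrelIQ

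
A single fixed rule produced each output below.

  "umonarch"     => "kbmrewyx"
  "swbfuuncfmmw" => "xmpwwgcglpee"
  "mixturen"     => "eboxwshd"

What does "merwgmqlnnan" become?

Rule — shift every letter 10 places forward in the alphabet (wrapping around), then swap the front and back halves of the string.
Applying both steps to "merwgmqlnnan": "wobgqwavxxkx", then "avxxkxwobgqw".

avxxkxwobgqw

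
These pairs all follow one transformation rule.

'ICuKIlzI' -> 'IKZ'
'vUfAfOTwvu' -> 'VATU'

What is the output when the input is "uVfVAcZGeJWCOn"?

In each case the input is transformed by: keep one character in every 3, starting at position 1 (positions 1st, 4th, 7th, ...), then convert every letter to uppercase.
For "uVfVAcZGeJWCOn" the result is "UVZJO".

UVZJO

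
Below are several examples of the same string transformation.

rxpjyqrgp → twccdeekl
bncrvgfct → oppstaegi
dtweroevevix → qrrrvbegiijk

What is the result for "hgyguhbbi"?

In each case the input is transformed by: sort the characters into alphabetical order, then shift every letter 13 places forward in the alphabet (wrapping around) — i.e. ROT13.
Starting from "hgyguhbbi": after the first operation, "bbgghhiuy"; after the second, "oottuuvhl".

oottuuvhl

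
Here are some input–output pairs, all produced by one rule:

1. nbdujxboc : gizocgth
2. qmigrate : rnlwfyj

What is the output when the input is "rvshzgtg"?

axmelyl

In each case the input is transformed by: shift every letter 5 places forward in the alphabet (wrapping around), then delete the first character.
On "rvshzgtg": the first step gives "waxmelyl", and the second then gives "axmelyl".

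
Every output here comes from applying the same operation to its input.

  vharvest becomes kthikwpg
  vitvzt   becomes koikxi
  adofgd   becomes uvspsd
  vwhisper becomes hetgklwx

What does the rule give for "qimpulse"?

The rule is to swap the front and back halves of the string, then shift every letter 11 places backward in the alphabet (wrapping around).
For "qimpulse", step one produces "ulseqimp"; step two turns that into "jahtfxbe".

jahtfxbe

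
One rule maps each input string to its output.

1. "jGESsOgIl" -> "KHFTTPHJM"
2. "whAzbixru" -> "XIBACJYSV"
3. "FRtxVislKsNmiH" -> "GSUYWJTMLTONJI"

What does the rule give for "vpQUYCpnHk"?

WQRVZDQOIL

In each case the input is transformed by: shift every letter 1 place forward in the alphabet (wrapping around), then convert every letter to uppercase.
"vpQUYCpnHk" → "wqRVZDqoIl" → "WQRVZDQOIL".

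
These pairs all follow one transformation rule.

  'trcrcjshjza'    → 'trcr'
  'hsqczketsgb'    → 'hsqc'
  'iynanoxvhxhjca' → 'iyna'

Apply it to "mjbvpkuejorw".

What's happening: keep only the first 4 characters.
On "mjbvpkuejorw" that produces "mjbv".

mjbv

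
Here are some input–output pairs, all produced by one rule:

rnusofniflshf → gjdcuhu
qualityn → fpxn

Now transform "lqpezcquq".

What's happening: keep every other character starting from the first (positions 1st, 3rd, 5th, ...), then shift every letter 11 places backward in the alphabet (wrapping around).
Doing the same to "lqpezcquq": "aeoff".

aeoff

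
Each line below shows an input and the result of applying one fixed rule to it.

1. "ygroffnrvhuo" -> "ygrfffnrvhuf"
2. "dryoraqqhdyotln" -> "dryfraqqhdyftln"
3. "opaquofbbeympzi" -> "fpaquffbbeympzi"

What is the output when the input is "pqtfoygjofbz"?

The transformation: replace every "o" with "f".
"pqtfoygjofbz" → "pqtffygjffbz".

pqtffygjffbz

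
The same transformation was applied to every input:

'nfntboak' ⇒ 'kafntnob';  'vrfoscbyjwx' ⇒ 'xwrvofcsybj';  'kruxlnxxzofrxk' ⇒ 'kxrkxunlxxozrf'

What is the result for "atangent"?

tntanaeg

Rule — move the last 2 characters to the front (rotate right by 2), then swap each adjacent pair of characters (1↔2, 3↔4, ...).
On "atangent": the first step gives "ntatange", and the second then gives "tntanaeg".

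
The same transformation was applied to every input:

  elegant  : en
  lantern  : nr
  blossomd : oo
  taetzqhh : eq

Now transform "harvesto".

rs

Looking at the pairs, the operation is to keep one character in every 3, starting at position 3 (positions 3rd, 6th, 9th, ...).
So "harvesto" becomes "rs".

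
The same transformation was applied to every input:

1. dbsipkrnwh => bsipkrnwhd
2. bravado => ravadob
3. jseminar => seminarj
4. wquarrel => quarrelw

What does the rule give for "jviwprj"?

viwprjj

What's happening: move the first character to the end.
For "jviwprj" the result is "viwprjj".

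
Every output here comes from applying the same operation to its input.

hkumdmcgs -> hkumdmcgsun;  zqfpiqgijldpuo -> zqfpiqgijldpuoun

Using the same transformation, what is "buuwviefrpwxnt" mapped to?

In each case the input is transformed by: append "un".
So "buuwviefrpwxnt" becomes "buuwviefrpwxntun".

buuwviefrpwxntun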